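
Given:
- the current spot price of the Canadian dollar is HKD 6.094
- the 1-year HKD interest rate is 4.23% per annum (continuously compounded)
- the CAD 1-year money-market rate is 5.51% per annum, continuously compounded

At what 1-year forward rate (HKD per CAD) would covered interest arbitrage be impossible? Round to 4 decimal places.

T = 1 year.
HKD accumulates by e^(0.0423×1) = 1.0432074.
CAD accumulates by e^(0.0551×1) = 1.0566463.
So F = 6.094 × 1.0432074 / 1.0566463 = 6.016494 (HKD/CAD).

6.0165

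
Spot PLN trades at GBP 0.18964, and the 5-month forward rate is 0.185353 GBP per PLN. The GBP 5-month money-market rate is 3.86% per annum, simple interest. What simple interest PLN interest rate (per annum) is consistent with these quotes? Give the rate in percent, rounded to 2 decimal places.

T = 5/12 years.
By CIP, F/S equals the GBP-to-PLN growth ratio: 0.185353/0.18964 = 0.9773940.
GBP growth factor: 1 + 0.0386×5/12 = 1.0160833.
Hence g_PLN = 1.0395841.
(1.0395841 − 1)/T = 0.095002, i.e. 9.50%.

9.50%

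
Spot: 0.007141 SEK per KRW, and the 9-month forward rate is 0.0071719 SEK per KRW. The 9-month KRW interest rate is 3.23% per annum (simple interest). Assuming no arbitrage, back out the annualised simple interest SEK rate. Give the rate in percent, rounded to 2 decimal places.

T = 9/12 years.
By CIP, F/S equals the SEK-to-KRW growth ratio: 0.0071719/0.007141 = 1.0043271.
KRW growth factor: 1 + 0.0323×9/12 = 1.024225.
Hence g_SEK = 1.0286569.
r = (1.0286569 − 1)/(9/12) = 0.038209 → 3.82%.

3.82%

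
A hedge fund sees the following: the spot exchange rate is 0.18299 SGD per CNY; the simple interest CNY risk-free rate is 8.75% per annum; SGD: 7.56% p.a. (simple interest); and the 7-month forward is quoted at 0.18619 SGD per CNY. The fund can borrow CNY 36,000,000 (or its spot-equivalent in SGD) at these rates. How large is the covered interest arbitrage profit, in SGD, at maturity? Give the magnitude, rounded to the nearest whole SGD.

T = 7/12 years.
Route A — deposit CNY, sell forward: 36,000,000 × 1.051041667 × 0.18619 = SGD 7,044,964.13.
Route B — convert at spot, deposit SGD: 36,000,000 × 0.18299 × 1.044100 = SGD 6,878,154.92.
The quoted forward overvalues CNY, so borrow SGD, buy CNY at spot, deposit the CNY at 8.75%, and sell the proceeds forward at 0.18619.
Arbitrage profit = |7,044,964.13 − 6,878,154.92| = SGD 166,809.

SGD 166,809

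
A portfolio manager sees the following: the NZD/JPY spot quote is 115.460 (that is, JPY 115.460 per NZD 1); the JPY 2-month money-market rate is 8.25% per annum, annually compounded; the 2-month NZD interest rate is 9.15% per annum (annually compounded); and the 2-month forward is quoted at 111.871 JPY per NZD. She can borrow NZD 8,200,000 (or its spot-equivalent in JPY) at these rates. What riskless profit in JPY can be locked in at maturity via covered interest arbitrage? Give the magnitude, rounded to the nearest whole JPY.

JPY 28,537,602

T = 2/12 years.
Keep in NZD, deliver into the forward: 8,200,000·1.01469913466·111.871 = JPY 930,826,336.53.
Swap to JPY now, deposit: 8,200,000·115.460·1.01329986355 = JPY 959,363,938.41.
The quoted forward undervalues NZD, so borrow NZD, convert to JPY at spot, deposit the JPY at 8.25%, and buy NZD forward at 111.871 to cover the loan.
Arbitrage profit = |930,826,336.53 − 959,363,938.41| = JPY 28,537,602.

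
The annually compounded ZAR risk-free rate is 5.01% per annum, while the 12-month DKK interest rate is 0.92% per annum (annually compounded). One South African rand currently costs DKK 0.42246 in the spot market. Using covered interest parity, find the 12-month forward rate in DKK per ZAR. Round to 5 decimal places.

0.40601

T = 1 year.
Growth of 1 DKK over T: (1 + 0.0092)^1 = 1.009200.
Growth of 1 ZAR over T: (1 + 0.0501)^1 = 1.050100.
CIP: F = S · (grow DKK)/(grow ZAR) = 0.42246 × 1.009200/1.050100 = 0.4060057 DKK per ZAR.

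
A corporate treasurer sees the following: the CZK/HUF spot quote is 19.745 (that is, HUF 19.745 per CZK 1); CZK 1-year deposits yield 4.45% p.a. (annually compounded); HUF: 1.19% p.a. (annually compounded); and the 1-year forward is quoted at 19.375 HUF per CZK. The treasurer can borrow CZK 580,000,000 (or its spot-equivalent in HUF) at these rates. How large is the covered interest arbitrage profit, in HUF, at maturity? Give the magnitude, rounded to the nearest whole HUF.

T = 1 year.
Route A — deposit CZK, sell forward: 580,000,000 × 1.044500 × 19.375 = HUF 11,737,568,750.00.
Route B — convert at spot, deposit HUF: 580,000,000 × 19.745 × 1.011900 = HUF 11,588,379,990.00.
The quoted forward overvalues CZK, so borrow HUF, buy CZK at spot, deposit the CZK at 4.45%, and sell the proceeds forward at 19.375.
Profit = 11,737,568,750.00 − 11,588,379,990.00 = HUF 149,188,760.

HUF 149,188,760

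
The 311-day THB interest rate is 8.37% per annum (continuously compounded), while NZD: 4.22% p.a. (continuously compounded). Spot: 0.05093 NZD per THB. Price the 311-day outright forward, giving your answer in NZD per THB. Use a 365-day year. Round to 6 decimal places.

0.049161

T = 311/365 years.
NZD accumulates by e^(0.0422×311/365) = 1.036611.
THB growth factor: e^(0.0837×311/365) = 1.0739216.
Forward (NZD per THB) = 0.05093 × 1.036611 / 1.0739216 = 0.04916057.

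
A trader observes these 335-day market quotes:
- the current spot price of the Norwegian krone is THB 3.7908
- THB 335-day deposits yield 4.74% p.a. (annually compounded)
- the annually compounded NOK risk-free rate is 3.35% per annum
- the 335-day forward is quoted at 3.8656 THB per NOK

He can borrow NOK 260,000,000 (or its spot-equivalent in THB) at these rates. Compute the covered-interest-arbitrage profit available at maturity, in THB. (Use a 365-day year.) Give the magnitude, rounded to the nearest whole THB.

THB 7,512,124

T = 335/365 years.
Keep in NOK, deliver into the forward: 260,000,000·1.030704748939·3.8656 = THB 1,035,915,992.15.
Swap to THB now, deposit: 260,000,000·3.7908·1.043420780227 = THB 1,028,403,868.36.
The quoted forward overvalues NOK, so borrow THB, buy NOK at spot, deposit the NOK at 3.35%, and sell the proceeds forward at 3.8656.
Profit = 1,035,915,992.15 − 1,028,403,868.36 = THB 7,512,124.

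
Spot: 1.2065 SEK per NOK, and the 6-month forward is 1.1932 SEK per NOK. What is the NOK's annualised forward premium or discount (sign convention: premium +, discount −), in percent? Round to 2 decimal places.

-2.20%

T = 6/12 years.
Period premium: (1.1932 − 1.2065)/1.2065 = -0.0110236.
Per annum: -0.0110236 / (6/12) = -0.022047 = -2.20%.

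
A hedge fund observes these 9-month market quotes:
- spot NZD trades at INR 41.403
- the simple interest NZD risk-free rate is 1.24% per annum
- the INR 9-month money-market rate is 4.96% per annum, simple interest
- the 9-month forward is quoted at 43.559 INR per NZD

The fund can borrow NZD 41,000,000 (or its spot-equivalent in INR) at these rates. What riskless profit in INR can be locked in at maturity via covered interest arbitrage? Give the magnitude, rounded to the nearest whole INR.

T = 9/12 years.
Invest the NZD and cover forward: 41,000,000 × 1.009300 × 43.559 = INR 1,802,528,046.70.
Convert at spot and invest in INR: 41,000,000 × 41.403 × 1.037200 = INR 1,760,670,855.60.
The quoted forward overvalues NZD, so borrow INR, buy NZD at spot, deposit the NZD at 1.24%, and sell the proceeds forward at 43.559.
Arbitrage profit = |1,802,528,046.70 − 1,760,670,855.60| = INR 41,857,191.

INR 41,857,191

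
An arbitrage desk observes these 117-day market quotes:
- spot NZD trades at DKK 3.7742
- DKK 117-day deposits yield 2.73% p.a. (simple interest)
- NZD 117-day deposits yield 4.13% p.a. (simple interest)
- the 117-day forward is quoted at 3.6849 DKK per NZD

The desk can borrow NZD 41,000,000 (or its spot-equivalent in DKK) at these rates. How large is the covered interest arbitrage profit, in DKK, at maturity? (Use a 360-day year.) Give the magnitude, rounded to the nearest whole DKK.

DKK 3,006,367

T = 117/360 years.
Invest the NZD and cover forward: 41,000,000 × 1.0134225 × 3.6849 = DKK 153,108,783.38.
Convert at spot and invest in DKK: 41,000,000 × 3.7742 × 1.0088725 = DKK 156,115,150.17.
The quoted forward undervalues NZD, so borrow NZD, convert to DKK at spot, deposit the DKK at 2.73%, and buy NZD forward at 3.6849 to cover the loan.
Arbitrage profit = |153,108,783.38 − 156,115,150.17| = DKK 3,006,367.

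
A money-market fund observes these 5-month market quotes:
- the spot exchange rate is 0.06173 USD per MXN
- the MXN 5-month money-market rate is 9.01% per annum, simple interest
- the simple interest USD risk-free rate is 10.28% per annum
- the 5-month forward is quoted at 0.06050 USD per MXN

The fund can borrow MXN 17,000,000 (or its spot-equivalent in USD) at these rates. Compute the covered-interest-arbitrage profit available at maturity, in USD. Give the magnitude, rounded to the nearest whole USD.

T = 5/12 years.
Keep in MXN, deliver into the forward: 17,000,000·1.037541667·0.06050 = USD 1,067,111.60.
Swap to USD now, deposit: 17,000,000·0.06173·1.042833333 = USD 1,094,359.73.
The quoted forward undervalues MXN, so borrow MXN, convert to USD at spot, deposit the USD at 10.28%, and buy MXN forward at 0.06050 to cover the loan.
The gap between the two covered legs is USD 27,248.

USD 27,248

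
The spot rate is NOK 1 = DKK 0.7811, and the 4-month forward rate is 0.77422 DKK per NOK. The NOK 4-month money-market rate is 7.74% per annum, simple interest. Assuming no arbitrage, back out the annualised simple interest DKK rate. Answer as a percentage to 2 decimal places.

T = 4/12 years.
By CIP, F/S equals the DKK-to-NOK growth ratio: 0.77422/0.7811 = 0.9911919.
NOK growth factor: 1 + 0.0774×4/12 = 1.025800.
That pins the DKK growth at 1.0167647.
(1.0167647 − 1)/T = 0.050294, i.e. 5.03%.

5.03%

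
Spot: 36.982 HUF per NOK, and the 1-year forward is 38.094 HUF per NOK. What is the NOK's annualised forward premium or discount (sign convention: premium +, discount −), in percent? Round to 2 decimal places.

T = 1 year.
(F − S)/S = (38.094 − 36.982)/36.982 = 0.0300687.
Per annum: 0.0300687 / 1 = 0.030069 = 3.01%.

+3.01%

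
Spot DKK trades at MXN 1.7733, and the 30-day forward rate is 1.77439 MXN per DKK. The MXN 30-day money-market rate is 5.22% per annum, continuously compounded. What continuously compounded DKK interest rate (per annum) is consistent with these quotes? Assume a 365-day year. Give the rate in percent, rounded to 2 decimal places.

4.47%

T = 30/365 years.
By CIP, F/S equals the MXN-to-DKK growth ratio: 1.77439/1.7733 = 1.0006147.
The MXN side grows by e^(0.0522×30/365) = 1.0042996.
So the DKK growth factor = 1.0036826.
Take logs: ln 1.0036826 / (30/365) = 0.044723, so 4.47%.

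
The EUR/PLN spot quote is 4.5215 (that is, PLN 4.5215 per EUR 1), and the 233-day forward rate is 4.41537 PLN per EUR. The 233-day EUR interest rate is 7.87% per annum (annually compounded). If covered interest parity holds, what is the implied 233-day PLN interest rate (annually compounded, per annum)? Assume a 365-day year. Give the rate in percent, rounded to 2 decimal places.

T = 233/365 years.
F/S = 4.41537/4.5215 = 0.9765277 = (growth of PLN) / (growth of EUR).
The EUR side grows by (1 + 0.0787)^(233/365) = 1.0495481.
So the PLN growth factor = 1.0249128.
r = 1.0249128^(365/233) − 1 = 0.039301 → 3.93%.

3.93%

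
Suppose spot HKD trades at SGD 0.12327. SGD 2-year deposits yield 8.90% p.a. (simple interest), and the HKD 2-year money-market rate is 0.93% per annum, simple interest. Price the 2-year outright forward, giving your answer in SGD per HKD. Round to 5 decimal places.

0.14256

T = 2 years.
SGD accumulates by 1 + 0.0890×2 = 1.178000.
Growth of 1 HKD over T: 1 + 0.0093×2 = 1.018600.
Forward (SGD per HKD) = 0.12327 × 1.178000 / 1.018600 = 0.1425604.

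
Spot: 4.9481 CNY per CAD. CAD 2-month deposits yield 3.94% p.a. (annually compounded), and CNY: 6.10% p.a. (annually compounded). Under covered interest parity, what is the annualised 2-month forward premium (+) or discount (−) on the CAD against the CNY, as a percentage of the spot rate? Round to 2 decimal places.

+2.06%

T = 2/12 years.
CIP forward (CNY per CAD) = 4.9481 × 1.0099175/1.0064614 = 4.9650913.
(F − S)/S ÷ T = (4.9650913 − 4.9481)/4.9481/(2/12) = 0.020603 → 2.06%.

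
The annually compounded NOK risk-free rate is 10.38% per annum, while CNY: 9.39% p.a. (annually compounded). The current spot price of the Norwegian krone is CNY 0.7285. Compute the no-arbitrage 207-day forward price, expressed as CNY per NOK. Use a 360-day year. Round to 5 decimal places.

T = 207/360 years.
CNY growth factor: (1 + 0.0939)^(207/360) = 1.0529606.
NOK growth factor: (1 + 0.1038)^(207/360) = 1.0584296.
CIP: F = S · (grow CNY)/(grow NOK) = 0.7285 × 1.0529606/1.0584296 = 0.7247358 CNY per NOK.

0.72474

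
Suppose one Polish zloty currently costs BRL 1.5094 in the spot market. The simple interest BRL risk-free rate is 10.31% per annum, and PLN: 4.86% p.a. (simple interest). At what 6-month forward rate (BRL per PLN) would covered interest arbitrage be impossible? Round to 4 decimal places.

1.5496

T = 6/12 years.
BRL accumulates by 1 + 0.1031×6/12 = 1.051550.
Growth of 1 PLN over T: 1 + 0.0486×6/12 = 1.024300.
CIP: F = S · (grow BRL)/(grow PLN) = 1.5094 × 1.051550/1.024300 = 1.549555 BRL per PLN.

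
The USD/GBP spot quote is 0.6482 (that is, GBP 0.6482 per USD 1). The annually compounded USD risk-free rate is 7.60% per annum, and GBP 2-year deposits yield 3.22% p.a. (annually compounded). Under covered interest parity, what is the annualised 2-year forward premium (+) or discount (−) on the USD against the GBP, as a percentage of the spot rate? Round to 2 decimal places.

-3.99%

T = 2 years.
CIP forward (GBP per USD) = 0.6482 × 1.0654368/1.157776 = 0.5965024.
(F − S)/S ÷ T = (0.5965024 − 0.6482)/0.6482/2 = -0.039878 → -3.99%.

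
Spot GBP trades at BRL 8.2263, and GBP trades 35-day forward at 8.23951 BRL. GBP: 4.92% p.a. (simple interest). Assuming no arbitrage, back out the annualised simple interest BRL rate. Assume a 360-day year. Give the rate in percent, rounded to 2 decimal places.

6.58%

T = 35/360 years.
By CIP, F/S equals the BRL-to-GBP growth ratio: 8.23951/8.2263 = 1.0016058.
GBP growth factor: 1 + 0.0492×35/360 = 1.0047833.
That pins the BRL growth at 1.0063968.
(1.0063968 − 1)/T = 0.065796, i.e. 6.58%.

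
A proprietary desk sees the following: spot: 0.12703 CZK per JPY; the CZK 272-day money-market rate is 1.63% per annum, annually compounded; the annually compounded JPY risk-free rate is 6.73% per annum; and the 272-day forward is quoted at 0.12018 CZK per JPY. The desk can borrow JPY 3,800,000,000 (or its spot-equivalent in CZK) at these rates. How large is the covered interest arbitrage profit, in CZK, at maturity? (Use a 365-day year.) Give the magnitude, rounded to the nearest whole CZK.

CZK 9,168,641

T = 272/365 years.
Invest the JPY and cover forward: 3,800,000,000 × 1.04973399506 × 0.12018 = CZK 479,396,719.80.
Convert at spot and invest in CZK: 3,800,000,000 × 0.12703 × 1.01212179587 = CZK 488,565,360.57.
The quoted forward undervalues JPY, so borrow JPY, convert to CZK at spot, deposit the CZK at 1.63%, and buy JPY forward at 0.12018 to cover the loan.
Arbitrage profit = |479,396,719.80 − 488,565,360.57| = CZK 9,168,641.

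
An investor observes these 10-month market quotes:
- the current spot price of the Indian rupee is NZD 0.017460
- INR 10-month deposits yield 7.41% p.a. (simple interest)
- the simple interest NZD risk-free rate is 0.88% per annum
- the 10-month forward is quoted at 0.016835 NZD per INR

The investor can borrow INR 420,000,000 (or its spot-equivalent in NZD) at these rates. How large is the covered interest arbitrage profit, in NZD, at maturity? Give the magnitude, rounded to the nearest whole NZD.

T = 10/12 years.
Route A — deposit INR, sell forward: 420,000,000 × 1.061750 × 0.016835 = NZD 7,507,315.73.
Route B — convert at spot, deposit NZD: 420,000,000 × 0.017460 × 1.007333333 = NZD 7,386,976.80.
The quoted forward overvalues INR, so borrow NZD, buy INR at spot, deposit the INR at 7.41%, and sell the proceeds forward at 0.016835.
Profit = 7,507,315.73 − 7,386,976.80 = NZD 120,339.

NZD 120,339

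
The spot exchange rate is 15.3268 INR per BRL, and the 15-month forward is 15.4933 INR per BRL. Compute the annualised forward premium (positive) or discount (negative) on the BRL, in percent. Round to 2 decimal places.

T = 15/12 years.
Period premium: (15.4933 − 15.3268)/15.3268 = 0.0108633.
×(1/T) gives 0.87% p.a.

+0.87%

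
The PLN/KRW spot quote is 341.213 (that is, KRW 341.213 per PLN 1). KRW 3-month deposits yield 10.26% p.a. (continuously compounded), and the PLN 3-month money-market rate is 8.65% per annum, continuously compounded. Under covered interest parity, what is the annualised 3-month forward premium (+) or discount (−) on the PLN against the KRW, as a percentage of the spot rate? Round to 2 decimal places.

+1.61%

T = 3/12 years.
No-arbitrage forward: 341.213 × 1.0259818 / 1.0218605 = 342.589158 KRW/PLN.
Annualised premium = (F − S)/S × (1/T) = (342.589158 − 341.213)/341.213 ÷ (3/12) = 1.61%.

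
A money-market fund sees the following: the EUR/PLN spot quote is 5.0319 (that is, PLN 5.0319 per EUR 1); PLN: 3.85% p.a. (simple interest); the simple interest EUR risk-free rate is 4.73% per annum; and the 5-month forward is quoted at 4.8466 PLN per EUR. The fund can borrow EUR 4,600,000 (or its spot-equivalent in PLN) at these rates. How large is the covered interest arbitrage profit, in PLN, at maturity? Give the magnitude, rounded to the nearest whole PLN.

T = 5/12 years.
Keep in EUR, deliver into the forward: 4,600,000·1.0197083333·4.8466 = PLN 22,733,744.68.
Swap to PLN now, deposit: 4,600,000·5.0319·1.0160416667 = PLN 23,518,052.29.
The quoted forward undervalues EUR, so borrow EUR, convert to PLN at spot, deposit the PLN at 3.85%, and buy EUR forward at 4.8466 to cover the loan.
Arbitrage profit = |22,733,744.68 − 23,518,052.29| = PLN 784,308.

PLN 784,308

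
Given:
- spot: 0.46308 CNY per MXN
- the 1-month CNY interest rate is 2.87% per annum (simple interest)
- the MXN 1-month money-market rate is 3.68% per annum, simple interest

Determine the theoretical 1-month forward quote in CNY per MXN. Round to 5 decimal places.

0.46277

T = 1/12 years.
CNY accumulates by 1 + 0.0287×1/12 = 1.0023917.
Growth of 1 MXN over T: 1 + 0.0368×1/12 = 1.0030667.
CIP: F = S · (grow CNY)/(grow MXN) = 0.46308 × 1.0023917/1.0030667 = 0.4627684 CNY per MXN.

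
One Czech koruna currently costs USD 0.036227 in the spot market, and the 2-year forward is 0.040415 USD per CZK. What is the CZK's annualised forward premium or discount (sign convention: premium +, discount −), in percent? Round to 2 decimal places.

+5.78%

T = 2 years.
(F − S)/S = (0.040415 − 0.036227)/0.036227 = 0.1156044.
×(1/T) gives 5.78% p.a.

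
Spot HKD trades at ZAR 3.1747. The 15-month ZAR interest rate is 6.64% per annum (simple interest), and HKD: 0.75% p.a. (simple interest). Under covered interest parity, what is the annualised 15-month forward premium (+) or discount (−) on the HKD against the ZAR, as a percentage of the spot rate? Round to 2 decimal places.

T = 15/12 years.
F = S · g_ZAR/g_HKD = 3.1747 × 1.083000/1.009375 = 3.4062664.
Annualised premium = (F − S)/S × (1/T) = (3.4062664 − 3.1747)/3.1747 ÷ (15/12) = 5.84%.

+5.84%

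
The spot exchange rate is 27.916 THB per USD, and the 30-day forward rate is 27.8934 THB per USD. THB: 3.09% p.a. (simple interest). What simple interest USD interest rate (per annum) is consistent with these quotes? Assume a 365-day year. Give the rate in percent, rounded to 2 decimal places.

4.08%

T = 30/365 years.
By CIP, F/S equals the THB-to-USD growth ratio: 27.8934/27.916 = 0.9991904.
The THB side grows by 1 + 0.0309×30/365 = 1.0025397.
Hence g_USD = 1.003352.
(1.003352 − 1)/T = 0.040783, i.e. 4.08%.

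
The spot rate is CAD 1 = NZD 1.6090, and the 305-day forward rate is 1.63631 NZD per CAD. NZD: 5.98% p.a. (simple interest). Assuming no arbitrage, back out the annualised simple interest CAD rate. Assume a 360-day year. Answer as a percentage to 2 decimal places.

T = 305/360 years.
By CIP, F/S equals the NZD-to-CAD growth ratio: 1.63631/1.609 = 1.0169733.
The NZD side grows by 1 + 0.0598×305/360 = 1.0506639.
Hence g_CAD = 1.0331283.
(1.0331283 − 1)/T = 0.039102, i.e. 3.91%.

3.91%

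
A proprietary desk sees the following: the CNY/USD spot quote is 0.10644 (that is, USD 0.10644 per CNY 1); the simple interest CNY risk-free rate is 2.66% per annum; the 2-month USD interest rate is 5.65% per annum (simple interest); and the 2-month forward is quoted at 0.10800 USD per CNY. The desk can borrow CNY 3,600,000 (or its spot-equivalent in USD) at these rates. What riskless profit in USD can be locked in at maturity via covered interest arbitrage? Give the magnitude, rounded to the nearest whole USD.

USD 3,731

T = 2/12 years.
Keep in CNY, deliver into the forward: 3,600,000·1.00443333·0.10800 = USD 390,523.68.
Swap to USD now, deposit: 3,600,000·0.10644·1.00941667 = USD 386,792.32.
The quoted forward overvalues CNY, so borrow USD, buy CNY at spot, deposit the CNY at 2.66%, and sell the proceeds forward at 0.10800.
Arbitrage profit = |390,523.68 − 386,792.32| = USD 3,731.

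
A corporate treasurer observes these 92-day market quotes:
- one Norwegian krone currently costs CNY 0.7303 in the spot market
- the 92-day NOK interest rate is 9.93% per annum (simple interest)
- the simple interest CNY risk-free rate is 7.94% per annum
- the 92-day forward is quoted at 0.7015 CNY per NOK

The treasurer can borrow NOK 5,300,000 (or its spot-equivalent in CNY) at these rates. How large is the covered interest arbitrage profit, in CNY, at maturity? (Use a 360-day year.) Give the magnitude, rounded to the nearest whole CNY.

T = 92/360 years.
Invest the NOK and cover forward: 5,300,000 × 1.025376667 × 0.7015 = CNY 3,812,299.18.
Convert at spot and invest in CNY: 5,300,000 × 0.7303 × 1.020291111 = CNY 3,949,128.57.
The quoted forward undervalues NOK, so borrow NOK, convert to CNY at spot, deposit the CNY at 7.94%, and buy NOK forward at 0.7015 to cover the loan.
The gap between the two covered legs is CNY 136,829.

CNY 136,829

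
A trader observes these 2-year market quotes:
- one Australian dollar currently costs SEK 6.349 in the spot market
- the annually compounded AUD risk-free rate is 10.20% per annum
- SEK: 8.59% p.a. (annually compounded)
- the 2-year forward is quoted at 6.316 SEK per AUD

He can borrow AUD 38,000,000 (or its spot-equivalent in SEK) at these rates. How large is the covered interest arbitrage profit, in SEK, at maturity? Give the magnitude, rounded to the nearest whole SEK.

SEK 6,975,637

T = 2 years.
Keep in AUD, deliver into the forward: 38,000,000·1.214404·6.316 = SEK 291,466,675.23.
Swap to SEK now, deposit: 38,000,000·6.349·1.17917881 = SEK 284,491,038.06.
The quoted forward overvalues AUD, so borrow SEK, buy AUD at spot, deposit the AUD at 10.20%, and sell the proceeds forward at 6.316.
Arbitrage profit = |291,466,675.23 − 284,491,038.06| = SEK 6,975,637.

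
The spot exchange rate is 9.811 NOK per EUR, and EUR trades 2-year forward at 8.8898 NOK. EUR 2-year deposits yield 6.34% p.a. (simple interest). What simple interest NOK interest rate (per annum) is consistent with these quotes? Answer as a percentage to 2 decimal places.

1.05%

T = 2 years.
By CIP, F/S equals the NOK-to-EUR growth ratio: 8.8898/9.811 = 0.9061054.
EUR growth factor: 1 + 0.0634×2 = 1.126800.
Hence g_NOK = 1.0209996.
r = (1.0209996 − 1)/2 = 0.010500 → 1.05%.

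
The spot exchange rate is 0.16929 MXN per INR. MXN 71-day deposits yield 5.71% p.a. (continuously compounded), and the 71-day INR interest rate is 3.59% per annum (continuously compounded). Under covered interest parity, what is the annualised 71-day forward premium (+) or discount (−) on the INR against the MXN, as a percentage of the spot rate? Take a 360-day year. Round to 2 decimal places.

+2.12%

T = 71/360 years.
No-arbitrage forward: 0.16929 × 1.011325 / 1.0071054 = 0.16999930 MXN/INR.
Annualised premium = (F − S)/S × (1/T) = (0.16999930 − 0.16929)/0.16929 ÷ (71/360) = 2.12%.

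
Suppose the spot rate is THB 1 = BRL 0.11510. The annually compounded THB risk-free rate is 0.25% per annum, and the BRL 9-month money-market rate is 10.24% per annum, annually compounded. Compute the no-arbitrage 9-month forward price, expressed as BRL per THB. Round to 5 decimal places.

0.12360

T = 9/12 years.
BRL growth factor: (1 + 0.1024)^(9/12) = 1.0758566.
THB growth factor: (1 + 0.0025)^(9/12) = 1.0018744.
Forward (BRL per THB) = 0.1151 × 1.0758566 / 1.0018744 = 0.1235994.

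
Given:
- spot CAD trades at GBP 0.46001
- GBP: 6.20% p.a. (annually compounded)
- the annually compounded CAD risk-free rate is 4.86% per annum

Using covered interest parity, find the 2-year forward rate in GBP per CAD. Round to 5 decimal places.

0.47184

T = 2 years.
GBP growth factor: (1 + 0.0620)^2 = 1.127844.
CAD accumulates by (1 + 0.0486)^2 = 1.099562.
Forward (GBP per CAD) = 0.46001 × 1.127844 / 1.099562 = 0.4718420.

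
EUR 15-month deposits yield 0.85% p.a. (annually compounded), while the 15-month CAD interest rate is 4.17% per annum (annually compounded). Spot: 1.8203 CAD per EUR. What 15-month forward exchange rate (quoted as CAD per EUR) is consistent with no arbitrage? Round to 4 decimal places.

1.8955

T = 15/12 years.
CAD growth factor: (1 + 0.0417)^(15/12) = 1.0523939.
EUR accumulates by (1 + 0.0085)^(15/12) = 1.0106363.
So F = 1.8203 × 1.0523939 / 1.0106363 = 1.895511 (CAD/EUR).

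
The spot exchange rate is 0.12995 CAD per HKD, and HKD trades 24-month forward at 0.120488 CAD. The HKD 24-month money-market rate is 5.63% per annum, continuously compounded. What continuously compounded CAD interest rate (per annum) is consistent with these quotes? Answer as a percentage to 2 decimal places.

T = 2 years.
By CIP, F/S equals the CAD-to-HKD growth ratio: 0.120488/0.12995 = 0.9271874.
HKD growth factor: e^(0.0563×2) = 1.1191842.
So the CAD growth factor = 1.0376935.
r = ln(1.0376935)/2 = 0.018500 → 1.85%.

1.85%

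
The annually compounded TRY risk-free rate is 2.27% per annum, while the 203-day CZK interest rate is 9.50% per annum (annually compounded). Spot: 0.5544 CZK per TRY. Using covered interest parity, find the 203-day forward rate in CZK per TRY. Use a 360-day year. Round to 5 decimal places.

T = 203/360 years.
CZK growth factor: (1 + 0.0950)^(203/360) = 1.0525075.
TRY accumulates by (1 + 0.0227)^(203/360) = 1.0127376.
So F = 0.5544 × 1.0525075 / 1.0127376 = 0.5761711 (CZK/TRY).

0.57617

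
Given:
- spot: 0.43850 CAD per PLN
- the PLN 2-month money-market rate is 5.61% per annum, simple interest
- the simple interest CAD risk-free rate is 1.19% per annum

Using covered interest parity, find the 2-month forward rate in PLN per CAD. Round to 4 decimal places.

T = 2/12 years.
CAD growth factor: 1 + 0.0119×2/12 = 1.0019833.
PLN accumulates by 1 + 0.0561×2/12 = 1.009350.
So F = 0.4385 × 1.0019833 / 1.009350 = 0.4352996 (CAD/PLN).
Invert for PLN per CAD: 1 / 0.4352996 = 2.2973.

2.2973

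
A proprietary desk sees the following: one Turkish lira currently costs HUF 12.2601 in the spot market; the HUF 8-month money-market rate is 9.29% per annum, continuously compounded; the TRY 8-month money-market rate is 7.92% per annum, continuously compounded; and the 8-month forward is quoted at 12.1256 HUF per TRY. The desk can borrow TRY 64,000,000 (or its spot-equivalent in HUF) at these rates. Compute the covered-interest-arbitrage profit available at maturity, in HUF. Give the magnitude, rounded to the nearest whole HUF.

HUF 16,664,314

T = 8/12 years.
Keep in TRY, deliver into the forward: 64,000,000·1.05421878028·12.1256 = HUF 818,114,255.50.
Swap to HUF now, deposit: 64,000,000·12.2601·1.06389141627 = HUF 834,778,569.77.
The quoted forward undervalues TRY, so borrow TRY, convert to HUF at spot, deposit the HUF at 9.29%, and buy TRY forward at 12.1256 to cover the loan.
The gap between the two covered legs is HUF 16,664,314.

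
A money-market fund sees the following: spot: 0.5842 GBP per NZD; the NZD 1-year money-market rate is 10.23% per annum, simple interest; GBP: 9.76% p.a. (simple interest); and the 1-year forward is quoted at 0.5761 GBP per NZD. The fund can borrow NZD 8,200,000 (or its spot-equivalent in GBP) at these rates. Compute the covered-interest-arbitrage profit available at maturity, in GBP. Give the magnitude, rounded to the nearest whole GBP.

GBP 50,700

T = 1 year.
Keep in NZD, deliver into the forward: 8,200,000·1.102300·0.5761 = GBP 5,207,287.25.
Swap to GBP now, deposit: 8,200,000·0.5842·1.097600 = GBP 5,257,986.94.
The quoted forward undervalues NZD, so borrow NZD, convert to GBP at spot, deposit the GBP at 9.76%, and buy NZD forward at 0.5761 to cover the loan.
The gap between the two covered legs is GBP 50,700.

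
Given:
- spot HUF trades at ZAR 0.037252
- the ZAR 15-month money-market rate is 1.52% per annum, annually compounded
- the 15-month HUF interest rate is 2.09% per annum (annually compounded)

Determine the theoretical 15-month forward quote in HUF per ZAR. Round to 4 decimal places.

27.0327

T = 15/12 years.
Growth of 1 ZAR over T: (1 + 0.0152)^(15/12) = 1.01903596.
Growth of 1 HUF over T: (1 + 0.0209)^(15/12) = 1.0261929.
So F = 0.037252 × 1.01903596 / 1.0261929 = 0.036992195 (ZAR/HUF).
Quoted the other way: 1/0.036992195 = 27.0327 HUF per ZAR.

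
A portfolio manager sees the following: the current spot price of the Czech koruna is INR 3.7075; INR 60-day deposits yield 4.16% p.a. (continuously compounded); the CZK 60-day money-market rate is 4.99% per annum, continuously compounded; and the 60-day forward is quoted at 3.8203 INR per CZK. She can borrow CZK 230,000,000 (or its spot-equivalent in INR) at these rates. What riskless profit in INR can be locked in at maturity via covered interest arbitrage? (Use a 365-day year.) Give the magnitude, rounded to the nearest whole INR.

T = 60/365 years.
Route A — deposit CZK, sell forward: 230,000,000 × 1.00823647437 × 3.8203 = INR 885,906,134.70.
Route B — convert at spot, deposit INR: 230,000,000 × 3.7075 × 1.00686179111 = INR 858,576,220.82.
The quoted forward overvalues CZK, so borrow INR, buy CZK at spot, deposit the CZK at 4.99%, and sell the proceeds forward at 3.8203.
The gap between the two covered legs is INR 27,329,914.

INR 27,329,914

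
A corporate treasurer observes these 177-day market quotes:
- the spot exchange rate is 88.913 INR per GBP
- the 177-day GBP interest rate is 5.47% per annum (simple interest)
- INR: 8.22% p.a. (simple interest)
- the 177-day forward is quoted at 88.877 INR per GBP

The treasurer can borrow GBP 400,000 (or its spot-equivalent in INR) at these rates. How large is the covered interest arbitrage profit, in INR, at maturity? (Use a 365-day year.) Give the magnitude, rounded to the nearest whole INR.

INR 489,066

T = 177/365 years.
Route A — deposit GBP, sell forward: 400,000 × 1.0265257534 × 88.877 = INR 36,493,811.75.
Route B — convert at spot, deposit INR: 400,000 × 88.913 × 1.0398613699 = INR 36,982,877.59.
The quoted forward undervalues GBP, so borrow GBP, convert to INR at spot, deposit the INR at 8.22%, and buy GBP forward at 88.877 to cover the loan.
Arbitrage profit = |36,493,811.75 − 36,982,877.59| = INR 489,066.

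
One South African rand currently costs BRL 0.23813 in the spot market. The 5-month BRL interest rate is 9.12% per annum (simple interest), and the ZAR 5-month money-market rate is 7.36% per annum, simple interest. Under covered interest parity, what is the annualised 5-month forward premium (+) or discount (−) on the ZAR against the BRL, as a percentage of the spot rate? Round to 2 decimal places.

T = 5/12 years.
F = S · g_BRL/g_ZAR = 0.23813 × 1.038000/1.0306667 = 0.23982432.
Annualised premium = (F − S)/S × (1/T) = (0.23982432 − 0.23813)/0.23813 ÷ (5/12) = 1.71%.

+1.71%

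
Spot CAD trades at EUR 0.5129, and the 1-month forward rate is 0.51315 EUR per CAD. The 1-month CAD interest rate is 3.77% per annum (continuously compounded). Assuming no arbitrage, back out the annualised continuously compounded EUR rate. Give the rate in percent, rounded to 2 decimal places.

T = 1/12 years.
CIP gives F = S · g_EUR/g_CAD, so g_EUR/g_CAD = 0.51315/0.5129 = 1.0004874.
CAD growth factor: e^(0.0377×1/12) = 1.0031466.
So the EUR growth factor = 1.0036355.
Take logs: ln 1.0036355 / (1/12) = 0.043547, so 4.35%.

4.35%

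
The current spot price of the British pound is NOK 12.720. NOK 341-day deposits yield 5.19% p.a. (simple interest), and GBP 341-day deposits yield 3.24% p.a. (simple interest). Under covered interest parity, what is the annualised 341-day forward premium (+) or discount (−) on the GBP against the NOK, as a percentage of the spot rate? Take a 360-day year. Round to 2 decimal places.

+1.89%

T = 341/360 years.
F = S · g_NOK/g_GBP = 12.72 × 1.0491608/1.030690 = 12.947953.
Annualised premium = (F − S)/S × (1/T) = (12.947953 − 12.72)/12.72 ÷ (341/360) = 1.89%.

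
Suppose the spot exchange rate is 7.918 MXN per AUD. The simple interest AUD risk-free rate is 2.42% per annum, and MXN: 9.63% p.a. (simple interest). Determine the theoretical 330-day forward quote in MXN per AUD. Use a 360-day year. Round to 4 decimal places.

T = 330/360 years.
MXN growth factor: 1 + 0.0963×330/360 = 1.088275.
Growth of 1 AUD over T: 1 + 0.0242×330/360 = 1.0221833.
So F = 7.918 × 1.088275 / 1.0221833 = 8.429957 (MXN/AUD).

8.4300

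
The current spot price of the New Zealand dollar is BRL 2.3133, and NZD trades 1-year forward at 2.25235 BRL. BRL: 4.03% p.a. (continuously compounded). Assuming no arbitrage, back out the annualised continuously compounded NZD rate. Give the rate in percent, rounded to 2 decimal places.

T = 1 year.
CIP gives F = S · g_BRL/g_NZD, so g_BRL/g_NZD = 2.25235/2.3133 = 0.9736524.
BRL growth factor: e^(0.0403×1) = 1.0411231.
So the NZD growth factor = 1.0692965.
r = ln(1.0692965)/1 = 0.067001 → 6.70%.

6.70%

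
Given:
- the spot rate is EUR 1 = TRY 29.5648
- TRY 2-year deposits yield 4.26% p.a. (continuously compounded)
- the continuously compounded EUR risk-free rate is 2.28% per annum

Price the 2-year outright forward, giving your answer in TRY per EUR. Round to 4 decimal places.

T = 2 years.
TRY accumulates by e^(0.0426×2) = 1.08893483.
Growth of 1 EUR over T: e^(0.0228×2) = 1.04665566.
CIP: F = S · (grow TRY)/(grow EUR) = 29.5648 × 1.08893483/1.04665566 = 30.759056 TRY per EUR.

30.7591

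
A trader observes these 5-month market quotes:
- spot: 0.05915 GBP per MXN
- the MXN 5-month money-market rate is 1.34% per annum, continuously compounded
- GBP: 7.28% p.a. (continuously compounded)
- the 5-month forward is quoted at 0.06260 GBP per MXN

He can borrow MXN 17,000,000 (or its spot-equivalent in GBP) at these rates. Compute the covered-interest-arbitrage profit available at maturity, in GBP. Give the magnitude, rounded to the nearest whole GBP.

T = 5/12 years.
Invest the MXN and cover forward: 17,000,000 × 1.005598949 × 0.06260 = GBP 1,070,158.40.
Convert at spot and invest in GBP: 17,000,000 × 0.05915 × 1.030798076 = GBP 1,036,519.01.
The quoted forward overvalues MXN, so borrow GBP, buy MXN at spot, deposit the MXN at 1.34%, and sell the proceeds forward at 0.06260.
Arbitrage profit = |1,070,158.40 − 1,036,519.01| = GBP 33,639.

GBP 33,639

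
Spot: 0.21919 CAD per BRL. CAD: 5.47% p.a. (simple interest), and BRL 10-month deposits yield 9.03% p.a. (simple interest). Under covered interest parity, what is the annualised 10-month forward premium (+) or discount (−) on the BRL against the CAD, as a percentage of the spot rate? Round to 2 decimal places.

T = 10/12 years.
CIP forward (CAD per BRL) = 0.21919 × 1.0455833/1.075250 = 0.21314244.
(F − S)/S ÷ T = (0.21314244 − 0.21919)/0.21919/(10/12) = -0.033109 → -3.31%.

-3.31%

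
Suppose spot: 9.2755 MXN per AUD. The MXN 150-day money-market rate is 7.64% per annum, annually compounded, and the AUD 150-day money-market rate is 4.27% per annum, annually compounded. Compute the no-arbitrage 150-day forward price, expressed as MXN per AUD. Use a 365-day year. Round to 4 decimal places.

T = 150/365 years.
Growth of 1 MXN over T: (1 + 0.0764)^(150/365) = 1.030718.
AUD accumulates by (1 + 0.0427)^(150/365) = 1.0173321.
Forward (MXN per AUD) = 9.2755 × 1.030718 / 1.0173321 = 9.397546.

9.3975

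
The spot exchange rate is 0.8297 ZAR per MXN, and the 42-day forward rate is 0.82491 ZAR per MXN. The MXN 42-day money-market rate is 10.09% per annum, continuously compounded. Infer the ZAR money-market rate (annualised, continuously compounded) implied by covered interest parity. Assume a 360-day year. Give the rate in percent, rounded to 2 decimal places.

T = 42/360 years.
By CIP, F/S equals the ZAR-to-MXN growth ratio: 0.82491/0.8297 = 0.9942268.
The MXN side grows by e^(0.1009×42/360) = 1.0118412.
Hence g_ZAR = 1.0059996.
r = ln(1.0059996)/(42/360) = 0.051271 → 5.13%.

5.13%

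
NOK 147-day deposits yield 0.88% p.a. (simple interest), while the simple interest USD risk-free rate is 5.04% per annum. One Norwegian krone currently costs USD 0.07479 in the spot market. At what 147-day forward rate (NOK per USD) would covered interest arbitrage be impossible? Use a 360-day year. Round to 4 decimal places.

13.1482

T = 147/360 years.
USD accumulates by 1 + 0.0504×147/360 = 1.020580.
Growth of 1 NOK over T: 1 + 0.0088×147/360 = 1.00359333.
CIP: F = S · (grow USD)/(grow NOK) = 0.07479 × 1.020580/1.00359333 = 0.076055884 USD per NOK.
Invert for NOK per USD: 1 / 0.076055884 = 13.1482.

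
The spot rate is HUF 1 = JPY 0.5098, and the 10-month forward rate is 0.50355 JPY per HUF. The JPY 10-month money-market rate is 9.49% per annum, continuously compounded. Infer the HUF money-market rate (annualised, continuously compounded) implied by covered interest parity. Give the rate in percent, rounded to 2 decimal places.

T = 10/12 years.
F/S = 0.50355/0.5098 = 0.9877403 = (growth of JPY) / (growth of HUF).
The JPY side grows by e^(0.0949×10/12) = 1.0822945.
That pins the HUF growth at 1.0957278.
Take logs: ln 1.0957278 / (10/12) = 0.109703, so 10.97%.

10.97%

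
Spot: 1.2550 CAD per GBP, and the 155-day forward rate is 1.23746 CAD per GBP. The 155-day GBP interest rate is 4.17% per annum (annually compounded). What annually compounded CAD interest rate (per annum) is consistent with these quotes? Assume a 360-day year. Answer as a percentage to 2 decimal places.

0.82%

T = 155/360 years.
F/S = 1.23746/1.255 = 0.9860239 = (growth of CAD) / (growth of GBP).
The GBP side grows by (1 + 0.0417)^(155/360) = 1.0177455.
Hence g_CAD = 1.0035214.
r = 1.0035214^(360/155) − 1 = 0.008198 → 0.82%.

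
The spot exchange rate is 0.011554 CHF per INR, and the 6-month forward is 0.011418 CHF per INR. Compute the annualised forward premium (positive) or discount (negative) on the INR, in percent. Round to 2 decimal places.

-2.35%

T = 6/12 years.
(F − S)/S = (0.011418 − 0.011554)/0.011554 = -0.0117708.
×(1/T) gives -2.35% p.a.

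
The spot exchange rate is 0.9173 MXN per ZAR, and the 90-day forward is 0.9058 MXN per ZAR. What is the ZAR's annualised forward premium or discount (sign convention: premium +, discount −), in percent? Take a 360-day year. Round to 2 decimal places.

T = 90/360 years.
ZAR trades forward at -1.25368% vs spot over the period.
Per annum: -0.0125368 / (90/360) = -0.050147 = -5.01%.

-5.01%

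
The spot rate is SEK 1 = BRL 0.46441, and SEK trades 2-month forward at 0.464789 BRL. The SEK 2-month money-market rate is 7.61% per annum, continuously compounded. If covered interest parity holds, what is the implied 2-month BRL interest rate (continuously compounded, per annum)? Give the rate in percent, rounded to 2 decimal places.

T = 2/12 years.
F/S = 0.464789/0.46441 = 1.0008161 = (growth of BRL) / (growth of SEK).
The SEK side grows by e^(0.0761×2/12) = 1.0127641.
Hence g_BRL = 1.0135906.
Take logs: ln 1.0135906 / (2/12) = 0.080994, so 8.10%.

8.10%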